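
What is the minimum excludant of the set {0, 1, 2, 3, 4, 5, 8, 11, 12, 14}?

6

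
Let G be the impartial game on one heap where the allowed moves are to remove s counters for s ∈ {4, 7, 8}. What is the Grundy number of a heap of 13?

0

Grundy values for subtraction set {4, 7, 8}:
g(0) = mex{} = 0
g(1) = mex{} = 0
g(2) = mex{} = 0
g(3) = mex{} = 0
g(4) = mex{0} = 1
g(5) = mex{0} = 1
g(6) = mex{0} = 1
g(7) = mex{0} = 1
g(8) = mex{0,1} = 2
g(9) = mex{0,1} = 2
g(10) = mex{0,1} = 2
g(11) = mex{0,1} = 2
g(12) = mex{1,2} = 0
g(13) = mex{1,2} = 0
So g(13) = 0.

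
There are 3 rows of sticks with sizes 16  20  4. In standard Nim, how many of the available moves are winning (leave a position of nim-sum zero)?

0

Nim-sum: 16 ^ 20 ^ 4 = 0.
The nim-sum is already 0, so every move leaves a nonzero nim-sum — there are no winning moves.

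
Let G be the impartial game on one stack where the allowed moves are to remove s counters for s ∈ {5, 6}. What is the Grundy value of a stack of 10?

2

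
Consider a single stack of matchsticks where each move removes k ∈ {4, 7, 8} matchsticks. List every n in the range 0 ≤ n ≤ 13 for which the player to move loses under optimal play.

0, 1, 2, 3, 12, 13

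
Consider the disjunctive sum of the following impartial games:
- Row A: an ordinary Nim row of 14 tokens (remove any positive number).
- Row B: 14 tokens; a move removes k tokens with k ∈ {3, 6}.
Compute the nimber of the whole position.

Row A is a plain Nim row of size 14, so its Grundy value is 14.
For row B, compute g(0), g(1), … with moves {3, 6}:
k:     0  1  2  3  4  5  6  7  8  9 10 11 12 13 14
g(k):  0  0  0  1  1  1  2  2  2  0  0  0  1  1  1
So g(14) = 1.
The value of a disjunctive sum is the nim-sum of the parts.
Combined value = 14 XOR 1 = 15.

15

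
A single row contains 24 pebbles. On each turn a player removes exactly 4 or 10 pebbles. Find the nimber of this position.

Grundy values for subtraction set {4, 10}:
k:     0  1  2  3  4  5  6  7  8  9 10 11 12 13 14 15 16 17 18 19 20 21 22 23 24
g(k):  0  0  0  0  1  1  1  1  0  0  2  2  1  1  0  0  0  0  1  1  1  1  0  0  2
So g(24) = 2.

2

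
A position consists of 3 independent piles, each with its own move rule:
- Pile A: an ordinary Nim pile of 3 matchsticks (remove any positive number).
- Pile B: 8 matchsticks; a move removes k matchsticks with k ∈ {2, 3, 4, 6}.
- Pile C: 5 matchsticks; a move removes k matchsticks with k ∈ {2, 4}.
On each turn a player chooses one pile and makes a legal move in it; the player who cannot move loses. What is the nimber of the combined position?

1

Pile A is a plain Nim pile of size 3, so its Grundy value is 3.
Grundy values for pile B (subtraction set {2, 3, 4, 6}):
g(0) = mex{} = 0
g(1) = mex{} = 0
g(2) = mex{0} = 1
g(3) = mex{0} = 1
g(4) = mex{0,1} = 2
g(5) = mex{0,1} = 2
g(6) = mex{0,1,2} = 3
g(7) = mex{0,1,2} = 3
g(8) = mex{1,2,3} = 0
So g(8) = 0.
Grundy values for pile C (subtraction set {2, 4}):
k:     0  1  2  3  4  5
g(k):  0  0  1  1  2  2
So g(5) = 2.
The value of a disjunctive sum is the nim-sum of the parts.
Combined value = 3 ⊕ 0 ⊕ 2 = 1.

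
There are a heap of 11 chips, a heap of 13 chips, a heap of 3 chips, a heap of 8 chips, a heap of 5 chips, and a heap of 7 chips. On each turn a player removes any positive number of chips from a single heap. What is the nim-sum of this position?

In binary:
  1011  (11)
  1101  (13)
  0011  (3)
  1000  (8)
  0101  (5)
  0111  (7)
  ----
  1111  (15)

15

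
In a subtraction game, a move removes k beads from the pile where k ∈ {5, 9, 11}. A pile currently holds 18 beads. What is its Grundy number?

0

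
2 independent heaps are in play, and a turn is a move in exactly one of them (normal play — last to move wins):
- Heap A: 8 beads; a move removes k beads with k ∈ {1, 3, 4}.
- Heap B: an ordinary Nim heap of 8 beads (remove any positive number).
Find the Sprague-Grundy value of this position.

Build the Grundy sequence for heap A with g(k) = mex{g(k−s) : s ∈ {1, 3, 4}, s ≤ k}:
k:     0  1  2  3  4  5  6  7  8
g(k):  0  1  0  1  2  3  2  0  1
So g(8) = 1.
Heap B is a plain Nim heap of size 8, so its Grundy value is 8.
By the Sprague-Grundy theorem, the Grundy value of a sum of independent games is the XOR of the component values.
Combined value = 1 ⊕ 8 = 9.

9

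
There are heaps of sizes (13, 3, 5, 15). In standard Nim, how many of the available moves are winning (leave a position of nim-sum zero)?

3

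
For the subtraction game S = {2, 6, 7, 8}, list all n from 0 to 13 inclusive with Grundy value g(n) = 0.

0, 1, 4, 5

Grundy values for subtraction set {2, 6, 7, 8}:
g(0) = mex{} = 0
g(1) = mex{} = 0
g(2) = mex{0} = 1
g(3) = mex{0} = 1
g(4) = mex{1} = 0
g(5) = mex{1} = 0
g(6) = mex{0} = 1
g(7) = mex{0} = 1
g(8) = mex{0,1} = 2
g(9) = mex{0,1} = 2
g(10) = mex{0,1,2} = 3
g(11) = mex{0,1,2} = 3
g(12) = mex{0,1,3} = 2
g(13) = mex{0,1,3} = 2
The P-positions (g = 0) in 0..13 are 0, 1, 4, 5.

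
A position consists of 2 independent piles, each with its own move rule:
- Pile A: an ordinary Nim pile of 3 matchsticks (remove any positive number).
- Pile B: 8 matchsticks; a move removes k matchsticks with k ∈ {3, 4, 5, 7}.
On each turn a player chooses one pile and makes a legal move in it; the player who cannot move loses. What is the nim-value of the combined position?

Pile A is a plain Nim pile of size 3, so its Grundy value is 3.
For pile B, compute g(0), g(1), … with moves {3, 4, 5, 7}:
k:     0  1  2  3  4  5  6  7  8
g(k):  0  0  0  1  1  1  2  2  2
So g(8) = 2.
By the Sprague-Grundy theorem, the Grundy value of a sum of independent games is the XOR of the component values.
Combined value = 3 XOR 2 = 1.

1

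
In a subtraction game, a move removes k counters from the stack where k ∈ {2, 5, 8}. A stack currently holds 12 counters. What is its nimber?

1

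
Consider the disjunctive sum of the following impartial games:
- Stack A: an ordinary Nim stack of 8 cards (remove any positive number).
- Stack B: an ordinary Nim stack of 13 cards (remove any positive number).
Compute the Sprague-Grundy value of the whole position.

5

Stack A is a plain Nim stack of size 8, so its Grundy value is 8.
Stack B is a plain Nim stack of size 13, so its Grundy value is 13.
The value of a disjunctive sum is the nim-sum of the parts.
Combined value = 8 XOR 13 = 5.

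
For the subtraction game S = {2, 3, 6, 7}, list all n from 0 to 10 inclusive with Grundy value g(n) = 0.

0, 1, 5, 9, 10

Build the Grundy sequence with g(k) = mex{g(k−s) : s ∈ {2, 3, 6, 7}, s ≤ k}:
g(0) = mex{} = 0
g(1) = mex{} = 0
g(2) = mex{0} = 1
g(3) = mex{0} = 1
g(4) = mex{0,1} = 2
g(5) = mex{1} = 0
g(6) = mex{0,1,2} = 3
g(7) = mex{0,2} = 1
g(8) = mex{0,1,3} = 2
g(9) = mex{1,3} = 0
g(10) = mex{1,2} = 0
The P-positions (g = 0) in 0..10 are 0, 1, 5, 9, 10.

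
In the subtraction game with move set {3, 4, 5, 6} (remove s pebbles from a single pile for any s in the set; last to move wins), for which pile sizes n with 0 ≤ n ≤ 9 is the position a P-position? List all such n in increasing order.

0, 1, 2, 9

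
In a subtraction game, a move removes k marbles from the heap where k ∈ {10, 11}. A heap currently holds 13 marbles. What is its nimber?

1

Compute g(0), g(1), … for moves {10, 11}:
k:     0  1  2  3  4  5  6  7  8  9 10 11 12 13
g(k):  0  0  0  0  0  0  0  0  0  0  1  1  1  1
So g(13) = 1.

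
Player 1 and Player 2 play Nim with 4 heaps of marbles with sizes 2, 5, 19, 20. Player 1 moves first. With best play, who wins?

Player 2 wins

Nim-sum: 2 ⊕ 5 ⊕ 19 ⊕ 20 = 0.
The nim-sum is 0, so this is a P-position: the player to move is in a losing position under optimal play; Player 1 is about to move from it and so loses — Player 2 wins.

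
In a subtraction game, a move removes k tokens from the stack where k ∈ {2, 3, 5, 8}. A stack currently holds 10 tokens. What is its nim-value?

Compute g(0), g(1), … for moves {2, 3, 5, 8}:
k:     0  1  2  3  4  5  6  7  8  9 10
g(k):  0  0  1  1  2  2  3  0  4  1  3
So g(10) = 3.

3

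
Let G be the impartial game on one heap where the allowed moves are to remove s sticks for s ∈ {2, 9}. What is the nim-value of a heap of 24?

Grundy values for subtraction set {2, 9}:
k:     0  1  2  3  4  5  6  7  8  9 10 11 12 13 14 15 16 17 18 19 20 21 22 23 24
g(k):  0  0  1  1  0  0  1  1  0  2  1  0  0  1  1  0  0  1  1  0  2  1  0  0  1
So g(24) = 1.

1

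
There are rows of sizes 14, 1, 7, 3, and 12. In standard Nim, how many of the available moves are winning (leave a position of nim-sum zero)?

Nim-sum: 14 ^ 1 ^ 7 ^ 3 ^ 12 = 7.
The overall nim-sum is X = 7. A row of size p has a winning move iff p XOR X < p (reduce it to p XOR X).
  14: 14 XOR 7 = 9 < 14 — winning move (to 9).
  1: 1 XOR 7 = 6 ≥ 1 — no move.
  7: 7 XOR 7 = 0 < 7 — winning move (to 0).
  3: 3 XOR 7 = 4 ≥ 3 — no move.
  12: 12 XOR 7 = 11 < 12 — winning move (to 11).
That gives 3 winning moves.

3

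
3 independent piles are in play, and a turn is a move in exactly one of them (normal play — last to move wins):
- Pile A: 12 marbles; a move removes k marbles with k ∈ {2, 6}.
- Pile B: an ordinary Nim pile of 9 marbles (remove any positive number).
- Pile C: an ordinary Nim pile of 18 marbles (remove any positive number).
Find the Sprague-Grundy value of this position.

27

Build the Grundy sequence for pile A with g(k) = mex{g(k−s) : s ∈ {2, 6}, s ≤ k}:
g(0) = mex{} = 0
g(1) = mex{} = 0
g(2) = mex{0} = 1
g(3) = mex{0} = 1
g(4) = mex{1} = 0
g(5) = mex{1} = 0
g(6) = mex{0} = 1
g(7) = mex{0} = 1
g(8) = mex{1} = 0
g(9) = mex{1} = 0
g(10) = mex{0} = 1
g(11) = mex{0} = 1
g(12) = mex{1} = 0
So g(12) = 0.
Pile B is a plain Nim pile of size 9, so its Grundy value is 9.
Pile C is a plain Nim pile of size 18, so its Grundy value is 18.
The value of a disjunctive sum is the nim-sum of the parts.
Combined value = 0 XOR 9 XOR 18 = 27.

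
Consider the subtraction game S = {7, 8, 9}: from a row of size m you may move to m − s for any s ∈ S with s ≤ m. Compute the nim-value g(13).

1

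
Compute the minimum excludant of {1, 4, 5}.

0 is not in the set, so the mex is 0.

0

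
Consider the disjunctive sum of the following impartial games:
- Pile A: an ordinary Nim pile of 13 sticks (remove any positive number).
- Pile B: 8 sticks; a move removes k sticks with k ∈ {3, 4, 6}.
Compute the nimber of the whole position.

15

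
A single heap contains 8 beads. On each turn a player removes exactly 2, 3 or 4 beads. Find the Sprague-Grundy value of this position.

1

Grundy values for subtraction set {2, 3, 4}:
g(0) = mex{} = 0
g(1) = mex{} = 0
g(2) = mex{0} = 1
g(3) = mex{0} = 1
g(4) = mex{0,1} = 2
g(5) = mex{0,1} = 2
g(6) = mex{1,2} = 0
g(7) = mex{1,2} = 0
g(8) = mex{0,2} = 1
So g(8) = 1.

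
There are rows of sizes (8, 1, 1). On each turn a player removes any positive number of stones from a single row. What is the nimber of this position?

8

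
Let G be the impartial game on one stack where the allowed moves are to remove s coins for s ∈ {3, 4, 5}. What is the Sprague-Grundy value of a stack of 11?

Compute g(0), g(1), … for moves {3, 4, 5}:
g(0) = mex{} = 0
g(1) = mex{} = 0
g(2) = mex{} = 0
g(3) = mex{0} = 1
g(4) = mex{0} = 1
g(5) = mex{0} = 1
g(6) = mex{0,1} = 2
g(7) = mex{0,1} = 2
g(8) = mex{1} = 0
g(9) = mex{1,2} = 0
g(10) = mex{1,2} = 0
g(11) = mex{0,2} = 1
So g(11) = 1.

1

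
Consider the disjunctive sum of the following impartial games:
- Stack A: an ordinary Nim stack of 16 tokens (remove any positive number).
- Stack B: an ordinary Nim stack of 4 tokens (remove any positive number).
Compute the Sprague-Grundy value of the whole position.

20

Stack A is a plain Nim stack of size 16, so its Grundy value is 16.
Stack B is a plain Nim stack of size 4, so its Grundy value is 4.
The value of a disjunctive sum is the nim-sum of the parts.
Combined value = 16 XOR 4 = 20.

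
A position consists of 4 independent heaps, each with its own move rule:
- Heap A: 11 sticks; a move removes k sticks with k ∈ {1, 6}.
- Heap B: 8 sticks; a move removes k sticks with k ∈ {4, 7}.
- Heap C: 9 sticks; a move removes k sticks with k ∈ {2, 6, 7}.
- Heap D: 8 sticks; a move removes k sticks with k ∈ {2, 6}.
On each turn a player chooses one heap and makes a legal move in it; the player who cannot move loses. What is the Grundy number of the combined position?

2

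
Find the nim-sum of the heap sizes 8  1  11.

Compute the nim-sum pairwise:
8 ^ 1 = 9
9 ^ 11 = 2

2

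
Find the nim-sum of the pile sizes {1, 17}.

Bitwise XOR of the heap sizes:
  00001  (1)
  10001  (17)
  -----
  10000  (16)

16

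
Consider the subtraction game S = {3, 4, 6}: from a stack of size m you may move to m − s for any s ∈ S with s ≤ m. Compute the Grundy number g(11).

0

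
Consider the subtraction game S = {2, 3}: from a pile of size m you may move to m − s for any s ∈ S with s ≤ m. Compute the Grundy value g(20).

Build the Grundy sequence with g(k) = mex{g(k−s) : s ∈ {2, 3}, s ≤ k}:
k:     0  1  2  3  4  5  6  7  8  9 10 11 12 13 14 15 16 17 18 19 20
g(k):  0  0  1  1  2  0  0  1  1  2  0  0  1  1  2  0  0  1  1  2  0
So g(20) = 0.

0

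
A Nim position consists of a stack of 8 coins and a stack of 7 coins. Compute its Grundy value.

Write each in binary and XOR column by column:
  1000  (8)
  0111  (7)
  ----
  1111  (15)

15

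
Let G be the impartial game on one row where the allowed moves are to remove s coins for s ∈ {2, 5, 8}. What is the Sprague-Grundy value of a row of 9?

1

Grundy values for subtraction set {2, 5, 8}:
k:     0  1  2  3  4  5  6  7  8  9
g(k):  0  0  1  1  0  2  1  0  2  1
So g(9) = 1.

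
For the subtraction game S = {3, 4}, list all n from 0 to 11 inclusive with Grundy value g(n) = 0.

0, 1, 2, 7, 8, 9

Compute g(0), g(1), … for moves {3, 4}:
g(0) = mex{} = 0
g(1) = mex{} = 0
g(2) = mex{} = 0
g(3) = mex{0} = 1
g(4) = mex{0} = 1
g(5) = mex{0} = 1
g(6) = mex{0,1} = 2
g(7) = mex{1} = 0
g(8) = mex{1} = 0
g(9) = mex{1,2} = 0
g(10) = mex{0,2} = 1
g(11) = mex{0} = 1
The P-positions (g = 0) in 0..11 are 0, 1, 2, 7, 8, 9.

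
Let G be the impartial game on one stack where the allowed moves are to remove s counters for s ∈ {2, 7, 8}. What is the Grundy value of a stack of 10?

0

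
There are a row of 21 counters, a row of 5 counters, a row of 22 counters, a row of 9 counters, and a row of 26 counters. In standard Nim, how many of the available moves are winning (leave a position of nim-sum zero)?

3

Nim-sum: 21 ^ 5 ^ 22 ^ 9 ^ 26 = 21.
The overall nim-sum is X = 21. A row of size p has a winning move iff p XOR X < p (reduce it to p XOR X).
  21: 21 XOR 21 = 0 < 21 — winning move (to 0).
  5: 5 XOR 21 = 16 ≥ 5 — no move.
  22: 22 XOR 21 = 3 < 22 — winning move (to 3).
  9: 9 XOR 21 = 28 ≥ 9 — no move.
  26: 26 XOR 21 = 15 < 26 — winning move (to 15).
That gives 3 winning moves.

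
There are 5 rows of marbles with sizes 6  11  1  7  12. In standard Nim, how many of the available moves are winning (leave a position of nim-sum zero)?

Write each in binary and XOR column by column:
  0110  (6)
  1011  (11)
  0001  (1)
  0111  (7)
  1100  (12)
  ----
  0111  (7)
The overall nim-sum is X = 7. A row of size p has a winning move iff p XOR X < p (reduce it to p XOR X).
  6: 6 XOR 7 = 1 < 6 — winning move (to 1).
  11: 11 XOR 7 = 12 ≥ 11 — no move.
  1: 1 XOR 7 = 6 ≥ 1 — no move.
  7: 7 XOR 7 = 0 < 7 — winning move (to 0).
  12: 12 XOR 7 = 11 < 12 — winning move (to 11).
That gives 3 winning moves.

3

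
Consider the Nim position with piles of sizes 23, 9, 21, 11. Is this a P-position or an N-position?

P-position

Compute the nim-sum pairwise:
23 ⊕ 9 = 30
30 ⊕ 21 = 11
11 ⊕ 11 = 0
The nim-sum is 0, so this is a P-position: the player to move is in a losing position under optimal play.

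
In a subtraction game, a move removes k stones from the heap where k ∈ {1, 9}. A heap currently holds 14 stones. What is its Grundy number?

0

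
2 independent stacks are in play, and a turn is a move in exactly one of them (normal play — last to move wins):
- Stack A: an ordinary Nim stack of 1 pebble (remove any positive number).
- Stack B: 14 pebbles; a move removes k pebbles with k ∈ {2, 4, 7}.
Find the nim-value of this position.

0

Stack A is a plain Nim stack of size 1, so its Grundy value is 1.
Build the Grundy sequence for stack B with g(k) = mex{g(k−s) : s ∈ {2, 4, 7}, s ≤ k}:
k:     0  1  2  3  4  5  6  7  8  9 10 11 12 13 14
g(k):  0  0  1  1  2  2  0  3  1  0  2  1  0  2  1
So g(14) = 1.
The value of a disjunctive sum is the nim-sum of the parts.
Combined value = 1 XOR 1 = 0.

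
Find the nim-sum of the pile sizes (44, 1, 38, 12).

7

Nim-sum: 44 ⊕ 1 ⊕ 38 ⊕ 12 = 7.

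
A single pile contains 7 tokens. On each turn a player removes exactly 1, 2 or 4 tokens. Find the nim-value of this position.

Grundy values for subtraction set {1, 2, 4}:
k:     0  1  2  3  4  5  6  7
g(k):  0  1  2  0  1  2  0  1
So g(7) = 1.

1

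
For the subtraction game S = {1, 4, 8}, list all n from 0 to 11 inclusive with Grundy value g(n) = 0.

Build the Grundy sequence with g(k) = mex{g(k−s) : s ∈ {1, 4, 8}, s ≤ k}:
g(0) = mex{} = 0
g(1) = mex{0} = 1
g(2) = mex{1} = 0
g(3) = mex{0} = 1
g(4) = mex{0,1} = 2
g(5) = mex{1,2} = 0
g(6) = mex{0} = 1
g(7) = mex{1} = 0
g(8) = mex{0,2} = 1
g(9) = mex{0,1} = 2
g(10) = mex{0,1,2} = 3
g(11) = mex{0,1,3} = 2
The P-positions (g = 0) in 0..11 are 0, 2, 5, 7.

0, 2, 5, 7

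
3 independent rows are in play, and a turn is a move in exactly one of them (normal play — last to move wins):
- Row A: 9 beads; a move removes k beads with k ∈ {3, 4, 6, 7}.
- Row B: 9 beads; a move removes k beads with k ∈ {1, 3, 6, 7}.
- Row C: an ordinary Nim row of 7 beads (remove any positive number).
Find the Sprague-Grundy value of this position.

7

For row A, compute g(0), g(1), … with moves {3, 4, 6, 7}:
g(0) = mex{} = 0
g(1) = mex{} = 0
g(2) = mex{} = 0
g(3) = mex{0} = 1
g(4) = mex{0} = 1
g(5) = mex{0} = 1
g(6) = mex{0,1} = 2
g(7) = mex{0,1} = 2
g(8) = mex{0,1} = 2
g(9) = mex{0,1,2} = 3
So g(9) = 3.
Build the Grundy sequence for row B with g(k) = mex{g(k−s) : s ∈ {1, 3, 6, 7}, s ≤ k}:
g(0) = mex{} = 0
g(1) = mex{0} = 1
g(2) = mex{1} = 0
g(3) = mex{0} = 1
g(4) = mex{1} = 0
g(5) = mex{0} = 1
g(6) = mex{0,1} = 2
g(7) = mex{0,1,2} = 3
g(8) = mex{0,1,3} = 2
g(9) = mex{0,1,2} = 3
So g(9) = 3.
Row C is a plain Nim row of size 7, so its Grundy value is 7.
The value of a disjunctive sum is the nim-sum of the parts.
Combined value = 3 ⊕ 3 ⊕ 7 = 7.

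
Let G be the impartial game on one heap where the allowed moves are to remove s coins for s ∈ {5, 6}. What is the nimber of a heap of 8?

Build the Grundy sequence with g(k) = mex{g(k−s) : s ∈ {5, 6}, s ≤ k}:
k:     0  1  2  3  4  5  6  7  8
g(k):  0  0  0  0  0  1  1  1  1
So g(8) = 1.

1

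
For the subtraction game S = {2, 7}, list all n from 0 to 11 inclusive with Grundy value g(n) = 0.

0, 1, 4, 5, 9, 10

Build the Grundy sequence with g(k) = mex{g(k−s) : s ∈ {2, 7}, s ≤ k}:
k:     0  1  2  3  4  5  6  7  8  9 10 11
g(k):  0  0  1  1  0  0  1  1  2  0  0  1
The P-positions (g = 0) in 0..11 are 0, 1, 4, 5, 9, 10.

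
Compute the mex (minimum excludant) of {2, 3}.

0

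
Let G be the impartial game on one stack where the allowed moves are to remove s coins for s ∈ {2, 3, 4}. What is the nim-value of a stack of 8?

Build the Grundy sequence with g(k) = mex{g(k−s) : s ∈ {2, 3, 4}, s ≤ k}:
k:     0  1  2  3  4  5  6  7  8
g(k):  0  0  1  1  2  2  0  0  1
So g(8) = 1.

1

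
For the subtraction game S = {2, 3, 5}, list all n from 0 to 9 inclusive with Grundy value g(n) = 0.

Compute g(0), g(1), … for moves {2, 3, 5}:
k:     0  1  2  3  4  5  6  7  8  9
g(k):  0  0  1  1  2  2  3  0  0  1
The P-positions (g = 0) in 0..9 are 0, 1, 7, 8.

0, 1, 7, 8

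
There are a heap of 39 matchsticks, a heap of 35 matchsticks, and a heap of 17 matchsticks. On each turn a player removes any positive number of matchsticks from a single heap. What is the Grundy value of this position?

21

Nim-sum: 39 XOR 35 XOR 17 = 21.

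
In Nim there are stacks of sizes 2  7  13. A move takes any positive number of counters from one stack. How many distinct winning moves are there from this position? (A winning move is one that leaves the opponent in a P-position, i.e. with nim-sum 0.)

Compute the nim-sum pairwise:
2 ^ 7 = 5
5 ^ 13 = 8
The overall nim-sum is X = 8. A stack of size p has a winning move iff p XOR X < p (reduce it to p XOR X).
  2: 2 XOR 8 = 10 ≥ 2 — no move.
  7: 7 XOR 8 = 15 ≥ 7 — no move.
  13: 13 XOR 8 = 5 < 13 — winning move (to 5).
That gives 1 winning move.

1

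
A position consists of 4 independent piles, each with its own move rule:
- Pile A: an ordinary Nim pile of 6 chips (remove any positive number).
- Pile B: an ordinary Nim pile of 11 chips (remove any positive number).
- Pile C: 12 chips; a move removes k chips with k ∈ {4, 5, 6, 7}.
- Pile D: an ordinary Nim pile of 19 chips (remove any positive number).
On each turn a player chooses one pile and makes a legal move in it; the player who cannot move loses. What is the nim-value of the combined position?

30

Pile A is a plain Nim pile of size 6, so its Grundy value is 6.
Pile B is a plain Nim pile of size 11, so its Grundy value is 11.
Build the Grundy sequence for pile C with g(k) = mex{g(k−s) : s ∈ {4, 5, 6, 7}, s ≤ k}:
k:     0  1  2  3  4  5  6  7  8  9 10 11 12
g(k):  0  0  0  0  1  1  1  1  2  2  2  0  0
So g(12) = 0.
Pile D is a plain Nim pile of size 19, so its Grundy value is 19.
The value of a disjunctive sum is the nim-sum of the parts.
Combined value = 6 ⊕ 11 ⊕ 0 ⊕ 19 = 30.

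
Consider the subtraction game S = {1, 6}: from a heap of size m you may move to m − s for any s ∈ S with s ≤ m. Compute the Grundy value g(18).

Build the Grundy sequence with g(k) = mex{g(k−s) : s ∈ {1, 6}, s ≤ k}:
k:     0  1  2  3  4  5  6  7  8  9 10 11 12 13 14 15 16 17 18
g(k):  0  1  0  1  0  1  2  0  1  0  1  0  1  2  0  1  0  1  0
So g(18) = 0.

0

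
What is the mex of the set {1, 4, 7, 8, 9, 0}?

2

The values 0, 1 are all present; 2 is the first non-negative integer missing from the set.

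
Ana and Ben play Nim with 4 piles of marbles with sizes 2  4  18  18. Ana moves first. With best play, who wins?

Nim-sum: 2 ⊕ 4 ⊕ 18 ⊕ 18 = 6.
The nim-sum is 6 ≠ 0, so this is an N-position: the player to move can win; Ana has a winning move.

Ana wins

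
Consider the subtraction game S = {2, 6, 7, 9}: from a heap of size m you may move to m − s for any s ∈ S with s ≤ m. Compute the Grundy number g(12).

2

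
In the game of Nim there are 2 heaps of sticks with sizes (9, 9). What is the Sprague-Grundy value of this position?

Nim-sum: 9 ⊕ 9 = 0.

0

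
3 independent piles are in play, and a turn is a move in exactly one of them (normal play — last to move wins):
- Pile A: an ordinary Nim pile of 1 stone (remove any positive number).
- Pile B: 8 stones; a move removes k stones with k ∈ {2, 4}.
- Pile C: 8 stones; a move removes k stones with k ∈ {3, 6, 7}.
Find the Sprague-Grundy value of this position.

Pile A is a plain Nim pile of size 1, so its Grundy value is 1.
Build the Grundy sequence for pile B with g(k) = mex{g(k−s) : s ∈ {2, 4}, s ≤ k}:
g(0) = mex{} = 0
g(1) = mex{} = 0
g(2) = mex{0} = 1
g(3) = mex{0} = 1
g(4) = mex{0,1} = 2
g(5) = mex{0,1} = 2
g(6) = mex{1,2} = 0
g(7) = mex{1,2} = 0
g(8) = mex{0,2} = 1
So g(8) = 1.
Build the Grundy sequence for pile C with g(k) = mex{g(k−s) : s ∈ {3, 6, 7}, s ≤ k}:
g(0) = mex{} = 0
g(1) = mex{} = 0
g(2) = mex{} = 0
g(3) = mex{0} = 1
g(4) = mex{0} = 1
g(5) = mex{0} = 1
g(6) = mex{0,1} = 2
g(7) = mex{0,1} = 2
g(8) = mex{0,1} = 2
So g(8) = 2.
By the Sprague-Grundy theorem, the Grundy value of a sum of independent games is the XOR of the component values.
Combined value = 1 XOR 1 XOR 2 = 2.

2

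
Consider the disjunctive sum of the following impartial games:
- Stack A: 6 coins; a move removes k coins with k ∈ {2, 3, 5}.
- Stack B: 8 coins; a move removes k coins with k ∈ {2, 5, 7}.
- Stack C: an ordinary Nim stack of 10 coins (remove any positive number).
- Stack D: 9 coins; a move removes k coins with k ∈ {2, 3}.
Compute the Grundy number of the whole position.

9

For stack A, compute g(0), g(1), … with moves {2, 3, 5}:
k:     0  1  2  3  4  5  6
g(k):  0  0  1  1  2  2  3
So g(6) = 3.
Build the Grundy sequence for stack B with g(k) = mex{g(k−s) : s ∈ {2, 5, 7}, s ≤ k}:
k:     0  1  2  3  4  5  6  7  8
g(k):  0  0  1  1  0  2  1  3  2
So g(8) = 2.
Stack C is a plain Nim stack of size 10, so its Grundy value is 10.
Build the Grundy sequence for stack D with g(k) = mex{g(k−s) : s ∈ {2, 3}, s ≤ k}:
g(0) = mex{} = 0
g(1) = mex{} = 0
g(2) = mex{0} = 1
g(3) = mex{0} = 1
g(4) = mex{0,1} = 2
g(5) = mex{1} = 0
g(6) = mex{1,2} = 0
g(7) = mex{0,2} = 1
g(8) = mex{0} = 1
g(9) = mex{0,1} = 2
So g(9) = 2.
The value of a disjunctive sum is the nim-sum of the parts.
Combined value = 3 ⊕ 2 ⊕ 10 ⊕ 2 = 9.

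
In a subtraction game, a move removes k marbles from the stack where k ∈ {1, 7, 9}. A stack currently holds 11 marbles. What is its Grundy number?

1

Compute g(0), g(1), … for moves {1, 7, 9}:
k:     0  1  2  3  4  5  6  7  8  9 10 11
g(k):  0  1  0  1  0  1  0  1  0  1  0  1
So g(11) = 1.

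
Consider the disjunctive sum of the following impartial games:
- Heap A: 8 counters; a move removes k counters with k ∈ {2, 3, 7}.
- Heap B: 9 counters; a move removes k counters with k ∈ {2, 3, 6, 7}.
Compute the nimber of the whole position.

Grundy values for heap A (subtraction set {2, 3, 7}):
g(0) = mex{} = 0
g(1) = mex{} = 0
g(2) = mex{0} = 1
g(3) = mex{0} = 1
g(4) = mex{0,1} = 2
g(5) = mex{1} = 0
g(6) = mex{1,2} = 0
g(7) = mex{0,2} = 1
g(8) = mex{0} = 1
So g(8) = 1.
For heap B, compute g(0), g(1), … with moves {2, 3, 6, 7}:
k:     0  1  2  3  4  5  6  7  8  9
g(k):  0  0  1  1  2  0  3  1  2  0
So g(9) = 0.
By the Sprague-Grundy theorem, the Grundy value of a sum of independent games is the XOR of the component values.
Combined value = 1 XOR 0 = 1.

1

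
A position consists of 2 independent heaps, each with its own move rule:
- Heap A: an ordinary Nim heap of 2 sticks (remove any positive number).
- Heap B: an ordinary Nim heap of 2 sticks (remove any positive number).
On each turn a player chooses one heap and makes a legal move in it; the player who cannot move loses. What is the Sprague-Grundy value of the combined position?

Heap A is a plain Nim heap of size 2, so its Grundy value is 2.
Heap B is a plain Nim heap of size 2, so its Grundy value is 2.
By the Sprague-Grundy theorem, the Grundy value of a sum of independent games is the XOR of the component values.
Combined value = 2 ⊕ 2 = 0.

0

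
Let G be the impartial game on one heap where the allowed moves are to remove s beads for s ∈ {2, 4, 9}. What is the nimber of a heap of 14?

1

Grundy values for subtraction set {2, 4, 9}:
k:     0  1  2  3  4  5  6  7  8  9 10 11 12 13 14
g(k):  0  0  1  1  2  2  0  0  1  1  2  2  0  0  1
So g(14) = 1.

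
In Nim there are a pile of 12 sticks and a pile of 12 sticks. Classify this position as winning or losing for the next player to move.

Nim-sum: 12 ^ 12 = 0.
The nim-sum is 0, so this is a P-position: the player to move is in a losing position under optimal play.

Losing position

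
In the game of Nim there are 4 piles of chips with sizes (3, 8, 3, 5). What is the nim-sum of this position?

13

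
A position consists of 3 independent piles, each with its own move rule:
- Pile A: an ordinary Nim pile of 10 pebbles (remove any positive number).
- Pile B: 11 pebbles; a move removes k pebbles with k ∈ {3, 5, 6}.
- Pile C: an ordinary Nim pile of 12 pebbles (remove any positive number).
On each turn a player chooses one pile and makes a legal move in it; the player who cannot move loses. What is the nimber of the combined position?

6

Pile A is a plain Nim pile of size 10, so its Grundy value is 10.
Grundy values for pile B (subtraction set {3, 5, 6}):
g(0) = mex{} = 0
g(1) = mex{} = 0
g(2) = mex{} = 0
g(3) = mex{0} = 1
g(4) = mex{0} = 1
g(5) = mex{0} = 1
g(6) = mex{0,1} = 2
g(7) = mex{0,1} = 2
g(8) = mex{0,1} = 2
g(9) = mex{1,2} = 0
g(10) = mex{1,2} = 0
g(11) = mex{1,2} = 0
So g(11) = 0.
Pile C is a plain Nim pile of size 12, so its Grundy value is 12.
By the Sprague-Grundy theorem, the Grundy value of a sum of independent games is the XOR of the component values.
Combined value = 10 ⊕ 0 ⊕ 12 = 6.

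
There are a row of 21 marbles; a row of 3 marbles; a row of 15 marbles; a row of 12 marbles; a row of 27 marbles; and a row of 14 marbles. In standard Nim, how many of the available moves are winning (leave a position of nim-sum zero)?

Bitwise XOR of the heap sizes:
  10101  (21)
  00011  (3)
  01111  (15)
  01100  (12)
  11011  (27)
  01110  (14)
  -----
  00000  (0)
The nim-sum is already 0, so every move leaves a nonzero nim-sum — there are no winning moves.

0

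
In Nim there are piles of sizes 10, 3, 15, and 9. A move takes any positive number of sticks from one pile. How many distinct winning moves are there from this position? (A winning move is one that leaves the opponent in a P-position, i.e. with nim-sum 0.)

3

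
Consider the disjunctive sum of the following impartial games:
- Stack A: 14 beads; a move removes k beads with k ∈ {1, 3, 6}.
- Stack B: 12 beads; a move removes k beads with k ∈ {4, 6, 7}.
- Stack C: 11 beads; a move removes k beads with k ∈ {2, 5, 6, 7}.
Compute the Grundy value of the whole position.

2

Build the Grundy sequence for stack A with g(k) = mex{g(k−s) : s ∈ {1, 3, 6}, s ≤ k}:
k:     0  1  2  3  4  5  6  7  8  9 10 11 12 13 14
g(k):  0  1  0  1  0  1  2  3  2  0  1  0  1  0  1
So g(14) = 1.
Grundy values for stack B (subtraction set {4, 6, 7}):
k:     0  1  2  3  4  5  6  7  8  9 10 11 12
g(k):  0  0  0  0  1  1  1  1  2  2  2  0  0
So g(12) = 0.
Grundy values for stack C (subtraction set {2, 5, 6, 7}):
k:     0  1  2  3  4  5  6  7  8  9 10 11
g(k):  0  0  1  1  0  2  1  3  2  2  3  3
So g(11) = 3.
By the Sprague-Grundy theorem, the Grundy value of a sum of independent games is the XOR of the component values.
Combined value = 1 XOR 0 XOR 3 = 2.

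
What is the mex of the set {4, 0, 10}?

0 is in the set but 1 is not, so the mex is 1.

1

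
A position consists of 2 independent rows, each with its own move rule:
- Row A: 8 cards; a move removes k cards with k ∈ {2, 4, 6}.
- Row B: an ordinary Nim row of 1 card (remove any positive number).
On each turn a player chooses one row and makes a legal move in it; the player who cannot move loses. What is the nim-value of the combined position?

Grundy values for row A (subtraction set {2, 4, 6}):
k:     0  1  2  3  4  5  6  7  8
g(k):  0  0  1  1  2  2  3  3  0
So g(8) = 0.
Row B is a plain Nim row of size 1, so its Grundy value is 1.
By the Sprague-Grundy theorem, the Grundy value of a sum of independent games is the XOR of the component values.
Combined value = 0 XOR 1 = 1.

1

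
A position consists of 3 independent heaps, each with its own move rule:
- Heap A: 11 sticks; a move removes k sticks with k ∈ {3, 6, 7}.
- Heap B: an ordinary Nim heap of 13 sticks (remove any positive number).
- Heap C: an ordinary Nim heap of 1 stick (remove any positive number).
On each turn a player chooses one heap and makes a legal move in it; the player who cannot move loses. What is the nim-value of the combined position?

Grundy values for heap A (subtraction set {3, 6, 7}):
g(0) = mex{} = 0
g(1) = mex{} = 0
g(2) = mex{} = 0
g(3) = mex{0} = 1
g(4) = mex{0} = 1
g(5) = mex{0} = 1
g(6) = mex{0,1} = 2
g(7) = mex{0,1} = 2
g(8) = mex{0,1} = 2
g(9) = mex{0,1,2} = 3
g(10) = mex{1,2} = 0
g(11) = mex{1,2} = 0
So g(11) = 0.
Heap B is a plain Nim heap of size 13, so its Grundy value is 13.
Heap C is a plain Nim heap of size 1, so its Grundy value is 1.
The value of a disjunctive sum is the nim-sum of the parts.
Combined value = 0 ⊕ 13 ⊕ 1 = 12.

12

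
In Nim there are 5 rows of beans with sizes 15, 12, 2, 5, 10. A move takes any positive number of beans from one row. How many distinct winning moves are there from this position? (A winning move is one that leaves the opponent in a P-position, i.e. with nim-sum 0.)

3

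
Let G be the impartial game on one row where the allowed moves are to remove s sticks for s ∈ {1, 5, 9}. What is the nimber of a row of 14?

Grundy values for subtraction set {1, 5, 9}:
g(0) = mex{} = 0
g(1) = mex{0} = 1
g(2) = mex{1} = 0
g(3) = mex{0} = 1
g(4) = mex{1} = 0
g(5) = mex{0} = 1
g(6) = mex{1} = 0
g(7) = mex{0} = 1
g(8) = mex{1} = 0
g(9) = mex{0} = 1
g(10) = mex{1} = 0
g(11) = mex{0} = 1
g(12) = mex{1} = 0
g(13) = mex{0} = 1
g(14) = mex{1} = 0
So g(14) = 0.

0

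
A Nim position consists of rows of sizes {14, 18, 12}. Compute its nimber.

Compute the nim-sum pairwise:
14 ⊕ 18 = 28
28 ⊕ 12 = 16

16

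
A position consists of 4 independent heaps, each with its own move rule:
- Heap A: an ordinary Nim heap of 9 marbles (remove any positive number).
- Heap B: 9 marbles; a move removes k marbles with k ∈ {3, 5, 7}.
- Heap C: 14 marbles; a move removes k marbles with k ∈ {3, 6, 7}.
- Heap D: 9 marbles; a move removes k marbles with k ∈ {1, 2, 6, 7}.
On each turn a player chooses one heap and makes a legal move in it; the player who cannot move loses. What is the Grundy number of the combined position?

10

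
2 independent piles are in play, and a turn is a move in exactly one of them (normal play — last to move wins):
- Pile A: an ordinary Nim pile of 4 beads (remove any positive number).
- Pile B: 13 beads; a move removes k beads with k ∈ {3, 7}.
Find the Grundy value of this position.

Pile A is a plain Nim pile of size 4, so its Grundy value is 4.
Grundy values for pile B (subtraction set {3, 7}):
k:     0  1  2  3  4  5  6  7  8  9 10 11 12 13
g(k):  0  0  0  1  1  1  0  2  2  1  0  0  0  1
So g(13) = 1.
The value of a disjunctive sum is the nim-sum of the parts.
Combined value = 4 XOR 1 = 5.

5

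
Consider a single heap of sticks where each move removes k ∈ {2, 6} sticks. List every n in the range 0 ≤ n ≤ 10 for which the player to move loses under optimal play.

0, 1, 4, 5, 8, 9

Grundy values for subtraction set {2, 6}:
k:     0  1  2  3  4  5  6  7  8  9 10
g(k):  0  0  1  1  0  0  1  1  0  0  1
The P-positions (g = 0) in 0..10 are 0, 1, 4, 5, 8, 9.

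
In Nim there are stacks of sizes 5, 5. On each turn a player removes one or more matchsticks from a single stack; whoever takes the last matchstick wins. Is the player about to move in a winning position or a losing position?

Compute the nim-sum pairwise:
5 ⊕ 5 = 0
The nim-sum is 0, so this is a P-position: the player to move is in a losing position under optimal play.

Losing position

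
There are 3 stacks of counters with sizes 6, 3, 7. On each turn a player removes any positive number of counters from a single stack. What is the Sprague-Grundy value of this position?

2

Write each in binary and XOR column by column:
  110  (6)
  011  (3)
  111  (7)
  ---
  010  (2)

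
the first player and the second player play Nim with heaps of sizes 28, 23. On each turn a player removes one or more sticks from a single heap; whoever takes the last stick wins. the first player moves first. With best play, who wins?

Nim-sum: 28 ⊕ 23 = 11.
The nim-sum is 11 ≠ 0, so this is an N-position: the player to move can win; the first player has a winning move.

the first player wins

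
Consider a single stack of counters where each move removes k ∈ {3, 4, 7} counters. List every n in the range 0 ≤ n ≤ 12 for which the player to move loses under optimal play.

Grundy values for subtraction set {3, 4, 7}:
k:     0  1  2  3  4  5  6  7  8  9 10 11 12
g(k):  0  0  0  1  1  1  2  2  2  3  0  0  0
The P-positions (g = 0) in 0..12 are 0, 1, 2, 10, 11, 12.

0, 1, 2, 10, 11, 12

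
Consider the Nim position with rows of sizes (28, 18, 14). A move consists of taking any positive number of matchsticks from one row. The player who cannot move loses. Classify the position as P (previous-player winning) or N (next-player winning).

P-position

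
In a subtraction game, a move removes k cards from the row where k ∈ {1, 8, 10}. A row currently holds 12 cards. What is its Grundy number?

1

Compute g(0), g(1), … for moves {1, 8, 10}:
k:     0  1  2  3  4  5  6  7  8  9 10 11 12
g(k):  0  1  0  1  0  1  0  1  2  0  1  0  1
So g(12) = 1.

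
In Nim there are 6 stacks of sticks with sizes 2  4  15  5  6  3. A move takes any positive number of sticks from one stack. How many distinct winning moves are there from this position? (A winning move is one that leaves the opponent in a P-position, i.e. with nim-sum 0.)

1

Compute the nim-sum pairwise:
2 ⊕ 4 = 6
6 ⊕ 15 = 9
9 ⊕ 5 = 12
12 ⊕ 6 = 10
10 ⊕ 3 = 9
The overall nim-sum is X = 9. A stack of size p has a winning move iff p XOR X < p (reduce it to p XOR X).
  2: 2 XOR 9 = 11 ≥ 2 — no move.
  4: 4 XOR 9 = 13 ≥ 4 — no move.
  15: 15 XOR 9 = 6 < 15 — winning move (to 6).
  5: 5 XOR 9 = 12 ≥ 5 — no move.
  6: 6 XOR 9 = 15 ≥ 6 — no move.
  3: 3 XOR 9 = 10 ≥ 3 — no move.
That gives 1 winning move.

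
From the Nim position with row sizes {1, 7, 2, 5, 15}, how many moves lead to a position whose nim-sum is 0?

Nim-sum: 1 XOR 7 XOR 2 XOR 5 XOR 15 = 14.
The overall nim-sum is X = 14. A row of size p has a winning move iff p XOR X < p (reduce it to p XOR X).
  1: 1 XOR 14 = 15 ≥ 1 — no move.
  7: 7 XOR 14 = 9 ≥ 7 — no move.
  2: 2 XOR 14 = 12 ≥ 2 — no move.
  5: 5 XOR 14 = 11 ≥ 5 — no move.
  15: 15 XOR 14 = 1 < 15 — winning move (to 1).
That gives 1 winning move.

1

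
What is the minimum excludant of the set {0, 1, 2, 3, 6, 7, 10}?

4

The values 0, 1, 2, 3 are all present; 4 is the first non-negative integer missing from the set.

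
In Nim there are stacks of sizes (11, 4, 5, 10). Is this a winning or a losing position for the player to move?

Nim-sum: 11 XOR 4 XOR 5 XOR 10 = 0.
The nim-sum is 0, so this is a P-position: the player to move is in a losing position under optimal play.

Losing position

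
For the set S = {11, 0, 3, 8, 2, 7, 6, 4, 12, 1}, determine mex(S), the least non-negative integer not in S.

The values 0, 1, 2, 3, 4 are all present; 5 is the first non-negative integer missing from the set.

5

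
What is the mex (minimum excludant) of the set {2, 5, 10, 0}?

0 is in the set but 1 is not, so the mex is 1.

1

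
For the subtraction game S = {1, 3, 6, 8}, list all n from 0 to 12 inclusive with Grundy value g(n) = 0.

0, 2, 4, 9, 11

Compute g(0), g(1), … for moves {1, 3, 6, 8}:
g(0) = mex{} = 0
g(1) = mex{0} = 1
g(2) = mex{1} = 0
g(3) = mex{0} = 1
g(4) = mex{1} = 0
g(5) = mex{0} = 1
g(6) = mex{0,1} = 2
g(7) = mex{0,1,2} = 3
g(8) = mex{0,1,3} = 2
g(9) = mex{1,2} = 0
g(10) = mex{0,3} = 1
g(11) = mex{1,2} = 0
g(12) = mex{0,2} = 1
The P-positions (g = 0) in 0..12 are 0, 2, 4, 9, 11.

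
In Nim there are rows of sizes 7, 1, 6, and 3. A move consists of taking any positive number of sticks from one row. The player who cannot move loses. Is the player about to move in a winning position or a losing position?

Winning position

Bitwise XOR of the heap sizes:
  111  (7)
  001  (1)
  110  (6)
  011  (3)
  ---
  011  (3)
The nim-sum is 3 ≠ 0, so this is an N-position: the player to move can win.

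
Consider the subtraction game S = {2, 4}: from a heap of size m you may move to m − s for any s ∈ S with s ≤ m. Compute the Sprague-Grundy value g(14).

Grundy values for subtraction set {2, 4}:
g(0) = mex{} = 0
g(1) = mex{} = 0
g(2) = mex{0} = 1
g(3) = mex{0} = 1
g(4) = mex{0,1} = 2
g(5) = mex{0,1} = 2
g(6) = mex{1,2} = 0
g(7) = mex{1,2} = 0
g(8) = mex{0,2} = 1
g(9) = mex{0,2} = 1
g(10) = mex{0,1} = 2
g(11) = mex{0,1} = 2
g(12) = mex{1,2} = 0
g(13) = mex{1,2} = 0
g(14) = mex{0,2} = 1
So g(14) = 1.

1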